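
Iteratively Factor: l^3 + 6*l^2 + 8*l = (l)*(l^2 + 6*l + 8) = l*(l + 2)*(l + 4)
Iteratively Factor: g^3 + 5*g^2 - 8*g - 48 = (g + 4)*(g^2 + g - 12) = (g - 3)*(g + 4)*(g + 4)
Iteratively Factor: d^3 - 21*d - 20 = (d + 1)*(d^2 - d - 20) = (d - 5)*(d + 1)*(d + 4)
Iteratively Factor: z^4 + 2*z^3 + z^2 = (z)*(z^3 + 2*z^2 + z) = z^2*(z^2 + 2*z + 1) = z^2*(z + 1)*(z + 1)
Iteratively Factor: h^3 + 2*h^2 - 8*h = (h)*(h^2 + 2*h - 8) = h*(h - 2)*(h + 4)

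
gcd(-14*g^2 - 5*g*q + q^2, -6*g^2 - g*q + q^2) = 2*g + q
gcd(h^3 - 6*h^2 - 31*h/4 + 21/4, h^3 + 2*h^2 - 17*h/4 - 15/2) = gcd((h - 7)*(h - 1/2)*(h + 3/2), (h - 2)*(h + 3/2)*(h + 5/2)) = h + 3/2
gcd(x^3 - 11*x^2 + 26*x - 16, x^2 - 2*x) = x - 2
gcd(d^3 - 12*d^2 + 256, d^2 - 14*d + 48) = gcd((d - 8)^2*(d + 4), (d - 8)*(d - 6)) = d - 8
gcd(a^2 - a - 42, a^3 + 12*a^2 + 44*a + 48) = a + 6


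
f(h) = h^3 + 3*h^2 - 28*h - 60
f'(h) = 3*h^2 + 6*h - 28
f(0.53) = -73.85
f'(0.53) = -23.98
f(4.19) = -51.09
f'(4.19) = 49.81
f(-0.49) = -45.68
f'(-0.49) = -30.22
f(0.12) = -63.32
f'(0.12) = -27.24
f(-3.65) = 33.54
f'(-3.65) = -9.93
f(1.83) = -95.06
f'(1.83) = -6.97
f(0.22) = -66.00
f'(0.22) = -26.53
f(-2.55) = 14.33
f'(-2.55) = -23.79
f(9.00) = 660.00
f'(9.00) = 269.00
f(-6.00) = 0.00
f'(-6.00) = 44.00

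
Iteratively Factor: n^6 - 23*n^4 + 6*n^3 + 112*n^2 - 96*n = (n - 2)*(n^5 + 2*n^4 - 19*n^3 - 32*n^2 + 48*n) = (n - 2)*(n + 4)*(n^4 - 2*n^3 - 11*n^2 + 12*n) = (n - 4)*(n - 2)*(n + 4)*(n^3 + 2*n^2 - 3*n) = n*(n - 4)*(n - 2)*(n + 4)*(n^2 + 2*n - 3) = n*(n - 4)*(n - 2)*(n + 3)*(n + 4)*(n - 1)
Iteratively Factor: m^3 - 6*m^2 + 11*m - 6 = (m - 2)*(m^2 - 4*m + 3) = (m - 3)*(m - 2)*(m - 1)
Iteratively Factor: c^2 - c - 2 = (c + 1)*(c - 2)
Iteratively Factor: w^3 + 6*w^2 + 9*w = (w + 3)*(w^2 + 3*w) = (w + 3)^2*(w)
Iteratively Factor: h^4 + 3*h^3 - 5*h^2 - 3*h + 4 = (h - 1)*(h^3 + 4*h^2 - h - 4) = (h - 1)*(h + 4)*(h^2 - 1) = (h - 1)^2*(h + 4)*(h + 1)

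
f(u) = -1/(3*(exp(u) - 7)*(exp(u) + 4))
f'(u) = exp(u)/(3*(exp(u) - 7)*(exp(u) + 4)^2) + exp(u)/(3*(exp(u) - 7)^2*(exp(u) + 4)) = (2*exp(u) - 3)*exp(u)/(3*(exp(u) - 7)^2*(exp(u) + 4)^2)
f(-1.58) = 0.01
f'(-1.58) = -0.00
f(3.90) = -0.00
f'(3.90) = 0.00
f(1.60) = 0.02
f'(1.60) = 0.03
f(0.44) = 0.01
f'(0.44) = 0.00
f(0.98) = 0.01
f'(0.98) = 0.00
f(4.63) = -0.00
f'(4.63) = 0.00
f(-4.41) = 0.01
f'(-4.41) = -0.00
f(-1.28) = 0.01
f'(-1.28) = -0.00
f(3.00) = 0.00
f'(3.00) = 0.00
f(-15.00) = 0.01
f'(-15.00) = 0.00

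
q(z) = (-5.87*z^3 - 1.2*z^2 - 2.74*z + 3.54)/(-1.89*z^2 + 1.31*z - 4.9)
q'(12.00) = 3.15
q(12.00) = 39.59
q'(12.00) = 3.15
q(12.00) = 39.59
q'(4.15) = 3.59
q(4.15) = 14.00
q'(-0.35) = 0.34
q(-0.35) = -0.82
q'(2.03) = 4.45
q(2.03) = 5.59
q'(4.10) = 3.60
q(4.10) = 13.82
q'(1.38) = 4.35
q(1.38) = 2.68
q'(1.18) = 4.06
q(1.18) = 1.84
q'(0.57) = 2.08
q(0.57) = -0.11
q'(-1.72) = 2.32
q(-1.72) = -2.71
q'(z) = (3.78*z - 1.31)*(-5.87*z^3 - 1.2*z^2 - 2.74*z + 3.54)/(-1.89*z^2 + 1.31*z - 4.9)^2 + (-17.61*z^2 - 2.4*z - 2.74)/(-1.89*z^2 + 1.31*z - 4.9)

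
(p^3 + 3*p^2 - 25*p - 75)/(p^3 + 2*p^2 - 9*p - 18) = (p^2 - 25)/(p^2 - p - 6)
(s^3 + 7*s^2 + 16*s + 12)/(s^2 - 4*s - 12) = (s^2 + 5*s + 6)/(s - 6)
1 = 1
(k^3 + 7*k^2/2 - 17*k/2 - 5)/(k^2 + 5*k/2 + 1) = (k^2 + 3*k - 10)/(k + 2)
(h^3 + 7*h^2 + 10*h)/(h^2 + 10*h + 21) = h*(h^2 + 7*h + 10)/(h^2 + 10*h + 21)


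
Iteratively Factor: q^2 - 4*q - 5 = (q + 1)*(q - 5)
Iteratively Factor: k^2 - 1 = (k + 1)*(k - 1)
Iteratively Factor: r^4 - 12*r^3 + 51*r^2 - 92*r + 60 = (r - 5)*(r^3 - 7*r^2 + 16*r - 12) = (r - 5)*(r - 3)*(r^2 - 4*r + 4) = (r - 5)*(r - 3)*(r - 2)*(r - 2)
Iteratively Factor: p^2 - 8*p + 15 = (p - 5)*(p - 3)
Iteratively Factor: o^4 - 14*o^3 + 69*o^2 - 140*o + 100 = (o - 2)*(o^3 - 12*o^2 + 45*o - 50) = (o - 2)^2*(o^2 - 10*o + 25) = (o - 5)*(o - 2)^2*(o - 5)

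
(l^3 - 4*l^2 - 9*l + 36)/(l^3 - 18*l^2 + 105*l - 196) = (l^2 - 9)/(l^2 - 14*l + 49)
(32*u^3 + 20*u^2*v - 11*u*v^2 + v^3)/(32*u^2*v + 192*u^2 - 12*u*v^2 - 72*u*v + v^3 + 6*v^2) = (u + v)/(v + 6)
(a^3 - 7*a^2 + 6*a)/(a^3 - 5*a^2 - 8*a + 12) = a/(a + 2)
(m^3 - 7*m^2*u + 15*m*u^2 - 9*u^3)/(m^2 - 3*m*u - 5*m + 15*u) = (m^2 - 4*m*u + 3*u^2)/(m - 5)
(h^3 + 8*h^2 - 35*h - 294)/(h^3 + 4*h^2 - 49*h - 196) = (h^2 + h - 42)/(h^2 - 3*h - 28)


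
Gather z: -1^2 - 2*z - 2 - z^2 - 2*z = -z^2 - 4*z - 3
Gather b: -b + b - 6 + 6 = 0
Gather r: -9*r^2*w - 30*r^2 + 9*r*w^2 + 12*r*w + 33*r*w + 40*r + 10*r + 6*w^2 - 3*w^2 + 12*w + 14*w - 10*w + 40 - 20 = r^2*(-9*w - 30) + r*(9*w^2 + 45*w + 50) + 3*w^2 + 16*w + 20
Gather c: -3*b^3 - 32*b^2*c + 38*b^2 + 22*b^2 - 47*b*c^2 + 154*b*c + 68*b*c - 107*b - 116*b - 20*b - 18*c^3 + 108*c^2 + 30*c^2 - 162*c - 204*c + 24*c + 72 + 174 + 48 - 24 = -3*b^3 + 60*b^2 - 243*b - 18*c^3 + c^2*(138 - 47*b) + c*(-32*b^2 + 222*b - 342) + 270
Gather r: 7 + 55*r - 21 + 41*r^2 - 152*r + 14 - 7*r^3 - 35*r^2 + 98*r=-7*r^3 + 6*r^2 + r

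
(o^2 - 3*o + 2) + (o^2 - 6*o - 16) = 2*o^2 - 9*o - 14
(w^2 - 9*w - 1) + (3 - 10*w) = w^2 - 19*w + 2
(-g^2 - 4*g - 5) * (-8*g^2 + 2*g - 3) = 8*g^4 + 30*g^3 + 35*g^2 + 2*g + 15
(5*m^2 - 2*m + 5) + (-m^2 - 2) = 4*m^2 - 2*m + 3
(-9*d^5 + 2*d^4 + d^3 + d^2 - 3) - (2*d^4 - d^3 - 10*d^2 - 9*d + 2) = -9*d^5 + 2*d^3 + 11*d^2 + 9*d - 5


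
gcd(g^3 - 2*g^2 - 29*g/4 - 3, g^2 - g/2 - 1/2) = g + 1/2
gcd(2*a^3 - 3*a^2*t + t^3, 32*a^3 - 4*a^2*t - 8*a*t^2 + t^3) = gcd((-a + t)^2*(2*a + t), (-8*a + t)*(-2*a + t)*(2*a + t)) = 2*a + t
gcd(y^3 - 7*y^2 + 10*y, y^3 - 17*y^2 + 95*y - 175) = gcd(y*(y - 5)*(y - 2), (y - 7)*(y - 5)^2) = y - 5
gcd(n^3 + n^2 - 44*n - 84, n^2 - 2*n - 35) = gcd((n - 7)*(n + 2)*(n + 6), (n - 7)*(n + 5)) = n - 7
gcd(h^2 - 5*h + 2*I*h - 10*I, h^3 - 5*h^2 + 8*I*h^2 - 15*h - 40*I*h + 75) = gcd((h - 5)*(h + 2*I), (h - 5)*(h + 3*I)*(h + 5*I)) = h - 5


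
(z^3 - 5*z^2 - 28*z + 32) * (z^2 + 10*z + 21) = z^5 + 5*z^4 - 57*z^3 - 353*z^2 - 268*z + 672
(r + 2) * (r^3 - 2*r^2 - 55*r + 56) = r^4 - 59*r^2 - 54*r + 112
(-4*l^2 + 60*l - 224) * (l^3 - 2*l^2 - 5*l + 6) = -4*l^5 + 68*l^4 - 324*l^3 + 124*l^2 + 1480*l - 1344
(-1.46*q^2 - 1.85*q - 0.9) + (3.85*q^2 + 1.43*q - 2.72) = 2.39*q^2 - 0.42*q - 3.62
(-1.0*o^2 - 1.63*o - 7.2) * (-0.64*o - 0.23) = 0.64*o^3 + 1.2732*o^2 + 4.9829*o + 1.656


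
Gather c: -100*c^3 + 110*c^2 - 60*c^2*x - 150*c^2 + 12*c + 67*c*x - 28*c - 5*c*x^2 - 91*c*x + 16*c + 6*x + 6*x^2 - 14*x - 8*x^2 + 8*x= -100*c^3 + c^2*(-60*x - 40) + c*(-5*x^2 - 24*x) - 2*x^2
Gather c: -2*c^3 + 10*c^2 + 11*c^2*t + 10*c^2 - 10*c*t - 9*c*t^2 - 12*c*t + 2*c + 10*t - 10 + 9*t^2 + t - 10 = -2*c^3 + c^2*(11*t + 20) + c*(-9*t^2 - 22*t + 2) + 9*t^2 + 11*t - 20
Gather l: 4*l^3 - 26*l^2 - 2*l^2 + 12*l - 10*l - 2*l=4*l^3 - 28*l^2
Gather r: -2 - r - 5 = -r - 7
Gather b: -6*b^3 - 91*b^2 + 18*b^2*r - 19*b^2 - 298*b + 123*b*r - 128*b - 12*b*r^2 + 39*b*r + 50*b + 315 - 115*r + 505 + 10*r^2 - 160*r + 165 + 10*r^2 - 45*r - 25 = -6*b^3 + b^2*(18*r - 110) + b*(-12*r^2 + 162*r - 376) + 20*r^2 - 320*r + 960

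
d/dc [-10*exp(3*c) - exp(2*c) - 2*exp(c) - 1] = 2*(-15*exp(2*c) - exp(c) - 1)*exp(c)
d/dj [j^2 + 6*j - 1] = 2*j + 6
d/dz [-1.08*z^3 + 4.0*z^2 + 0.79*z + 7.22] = -3.24*z^2 + 8.0*z + 0.79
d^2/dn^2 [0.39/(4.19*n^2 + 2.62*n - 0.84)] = (-13.693758*n^2 - 8.562684*n + 0.39*(8.38*n + 2.62)*(16.76*n + 5.24) + 2.745288)/(4.19*n^2 + 2.62*n - 0.84)^3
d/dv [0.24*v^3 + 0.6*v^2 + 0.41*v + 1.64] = 0.72*v^2 + 1.2*v + 0.41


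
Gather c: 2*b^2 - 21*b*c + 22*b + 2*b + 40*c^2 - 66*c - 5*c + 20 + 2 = 2*b^2 + 24*b + 40*c^2 + c*(-21*b - 71) + 22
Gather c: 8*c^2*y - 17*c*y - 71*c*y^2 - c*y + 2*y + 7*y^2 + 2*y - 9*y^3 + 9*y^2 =8*c^2*y + c*(-71*y^2 - 18*y) - 9*y^3 + 16*y^2 + 4*y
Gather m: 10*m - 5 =10*m - 5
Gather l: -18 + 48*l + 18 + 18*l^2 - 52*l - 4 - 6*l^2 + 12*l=12*l^2 + 8*l - 4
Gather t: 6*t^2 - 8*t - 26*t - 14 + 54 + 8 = 6*t^2 - 34*t + 48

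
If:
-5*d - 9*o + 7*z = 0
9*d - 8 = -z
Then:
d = 8/9 - z/9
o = 68*z/81 - 40/81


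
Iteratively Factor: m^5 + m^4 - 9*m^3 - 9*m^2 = (m)*(m^4 + m^3 - 9*m^2 - 9*m) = m^2*(m^3 + m^2 - 9*m - 9) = m^2*(m + 3)*(m^2 - 2*m - 3) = m^2*(m + 1)*(m + 3)*(m - 3)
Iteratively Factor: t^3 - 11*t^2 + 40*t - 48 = (t - 4)*(t^2 - 7*t + 12) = (t - 4)^2*(t - 3)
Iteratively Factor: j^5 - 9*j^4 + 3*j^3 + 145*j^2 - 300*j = (j)*(j^4 - 9*j^3 + 3*j^2 + 145*j - 300) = j*(j - 3)*(j^3 - 6*j^2 - 15*j + 100) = j*(j - 5)*(j - 3)*(j^2 - j - 20) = j*(j - 5)*(j - 3)*(j + 4)*(j - 5)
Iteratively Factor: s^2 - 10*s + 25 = (s - 5)*(s - 5)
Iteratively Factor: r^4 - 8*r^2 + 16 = (r + 2)*(r^3 - 2*r^2 - 4*r + 8) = (r - 2)*(r + 2)*(r^2 - 4) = (r - 2)*(r + 2)^2*(r - 2)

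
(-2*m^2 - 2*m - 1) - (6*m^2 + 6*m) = -8*m^2 - 8*m - 1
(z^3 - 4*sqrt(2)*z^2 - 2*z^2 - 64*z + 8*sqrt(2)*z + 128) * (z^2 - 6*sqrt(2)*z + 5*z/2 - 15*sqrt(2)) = z^5 - 10*sqrt(2)*z^4 + z^4/2 - 21*z^3 - 5*sqrt(2)*z^3 - 8*z^2 + 434*sqrt(2)*z^2 + 80*z + 192*sqrt(2)*z - 1920*sqrt(2)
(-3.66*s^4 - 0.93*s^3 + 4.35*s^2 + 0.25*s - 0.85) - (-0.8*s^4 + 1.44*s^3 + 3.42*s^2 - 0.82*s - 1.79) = -2.86*s^4 - 2.37*s^3 + 0.93*s^2 + 1.07*s + 0.94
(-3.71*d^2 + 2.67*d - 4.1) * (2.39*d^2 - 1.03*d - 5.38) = -8.8669*d^4 + 10.2026*d^3 + 7.4107*d^2 - 10.1416*d + 22.058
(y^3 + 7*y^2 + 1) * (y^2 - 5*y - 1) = y^5 + 2*y^4 - 36*y^3 - 6*y^2 - 5*y - 1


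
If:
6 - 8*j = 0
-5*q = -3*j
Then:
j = 3/4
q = 9/20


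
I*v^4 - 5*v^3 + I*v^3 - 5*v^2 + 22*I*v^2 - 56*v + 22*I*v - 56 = (v - 4*I)*(v + 2*I)*(v + 7*I)*(I*v + I)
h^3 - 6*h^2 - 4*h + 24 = (h - 6)*(h - 2)*(h + 2)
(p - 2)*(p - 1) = p^2 - 3*p + 2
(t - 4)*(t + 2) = t^2 - 2*t - 8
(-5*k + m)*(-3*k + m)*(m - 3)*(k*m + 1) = 15*k^3*m^2 - 45*k^3*m - 8*k^2*m^3 + 24*k^2*m^2 + 15*k^2*m - 45*k^2 + k*m^4 - 3*k*m^3 - 8*k*m^2 + 24*k*m + m^3 - 3*m^2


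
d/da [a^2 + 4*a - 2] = 2*a + 4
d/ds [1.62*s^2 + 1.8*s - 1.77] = 3.24*s + 1.8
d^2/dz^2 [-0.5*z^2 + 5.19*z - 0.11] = -1.00000000000000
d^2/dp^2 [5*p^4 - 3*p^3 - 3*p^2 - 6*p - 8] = 60*p^2 - 18*p - 6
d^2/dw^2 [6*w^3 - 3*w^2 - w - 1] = 36*w - 6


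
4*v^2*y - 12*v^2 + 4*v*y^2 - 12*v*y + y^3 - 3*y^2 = (2*v + y)^2*(y - 3)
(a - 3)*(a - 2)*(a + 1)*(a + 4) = a^4 - 15*a^2 + 10*a + 24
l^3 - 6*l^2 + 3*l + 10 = (l - 5)*(l - 2)*(l + 1)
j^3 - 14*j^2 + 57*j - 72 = (j - 8)*(j - 3)^2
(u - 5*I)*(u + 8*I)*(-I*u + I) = -I*u^3 + 3*u^2 + I*u^2 - 3*u - 40*I*u + 40*I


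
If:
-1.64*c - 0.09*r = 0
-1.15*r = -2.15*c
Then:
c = 0.00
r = 0.00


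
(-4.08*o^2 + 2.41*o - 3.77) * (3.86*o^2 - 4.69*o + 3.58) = -15.7488*o^4 + 28.4378*o^3 - 40.4615*o^2 + 26.3091*o - 13.4966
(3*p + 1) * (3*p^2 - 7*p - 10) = 9*p^3 - 18*p^2 - 37*p - 10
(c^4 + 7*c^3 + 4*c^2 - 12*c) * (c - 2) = c^5 + 5*c^4 - 10*c^3 - 20*c^2 + 24*c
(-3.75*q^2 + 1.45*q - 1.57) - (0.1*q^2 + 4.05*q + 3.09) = -3.85*q^2 - 2.6*q - 4.66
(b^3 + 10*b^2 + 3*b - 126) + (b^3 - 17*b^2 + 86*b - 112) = 2*b^3 - 7*b^2 + 89*b - 238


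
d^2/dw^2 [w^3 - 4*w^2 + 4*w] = 6*w - 8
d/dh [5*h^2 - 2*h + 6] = 10*h - 2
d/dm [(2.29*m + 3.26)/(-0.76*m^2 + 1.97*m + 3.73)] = (1.7404*m^2 + 4.9552*m + 2.1195)/(0.5776*m^4 - 2.9944*m^3 - 1.7887*m^2 + 14.6962*m + 13.9129)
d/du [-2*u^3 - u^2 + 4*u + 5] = -6*u^2 - 2*u + 4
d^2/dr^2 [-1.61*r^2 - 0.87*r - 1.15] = -3.22000000000000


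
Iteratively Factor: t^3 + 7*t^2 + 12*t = (t)*(t^2 + 7*t + 12) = t*(t + 3)*(t + 4)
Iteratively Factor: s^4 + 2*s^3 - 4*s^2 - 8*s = (s + 2)*(s^3 - 4*s) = s*(s + 2)*(s^2 - 4) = s*(s - 2)*(s + 2)*(s + 2)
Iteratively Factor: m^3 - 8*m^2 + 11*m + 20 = (m + 1)*(m^2 - 9*m + 20) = (m - 5)*(m + 1)*(m - 4)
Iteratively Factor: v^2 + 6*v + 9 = (v + 3)*(v + 3)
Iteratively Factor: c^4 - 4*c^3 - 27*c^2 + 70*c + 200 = (c - 5)*(c^3 + c^2 - 22*c - 40) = (c - 5)^2*(c^2 + 6*c + 8) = (c - 5)^2*(c + 4)*(c + 2)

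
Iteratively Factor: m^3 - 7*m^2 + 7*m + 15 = (m - 3)*(m^2 - 4*m - 5) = (m - 5)*(m - 3)*(m + 1)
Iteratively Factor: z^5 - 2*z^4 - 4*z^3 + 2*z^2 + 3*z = (z)*(z^4 - 2*z^3 - 4*z^2 + 2*z + 3) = z*(z + 1)*(z^3 - 3*z^2 - z + 3) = z*(z - 3)*(z + 1)*(z^2 - 1) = z*(z - 3)*(z + 1)^2*(z - 1)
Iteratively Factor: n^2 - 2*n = (n)*(n - 2)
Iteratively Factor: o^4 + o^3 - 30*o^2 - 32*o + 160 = (o - 2)*(o^3 + 3*o^2 - 24*o - 80) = (o - 2)*(o + 4)*(o^2 - o - 20) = (o - 5)*(o - 2)*(o + 4)*(o + 4)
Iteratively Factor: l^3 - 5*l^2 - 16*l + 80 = (l - 4)*(l^2 - l - 20) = (l - 5)*(l - 4)*(l + 4)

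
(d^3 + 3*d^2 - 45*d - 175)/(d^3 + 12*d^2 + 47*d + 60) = (d^2 - 2*d - 35)/(d^2 + 7*d + 12)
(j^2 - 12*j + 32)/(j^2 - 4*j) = (j - 8)/j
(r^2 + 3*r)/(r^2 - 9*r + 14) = r*(r + 3)/(r^2 - 9*r + 14)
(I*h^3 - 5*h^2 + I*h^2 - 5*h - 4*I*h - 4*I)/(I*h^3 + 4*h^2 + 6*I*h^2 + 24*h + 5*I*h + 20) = (h^2 + 5*I*h - 4)/(h^2 + h*(5 - 4*I) - 20*I)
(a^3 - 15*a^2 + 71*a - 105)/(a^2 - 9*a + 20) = (a^2 - 10*a + 21)/(a - 4)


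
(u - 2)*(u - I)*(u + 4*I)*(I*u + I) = I*u^4 - 3*u^3 - I*u^3 + 3*u^2 + 2*I*u^2 + 6*u - 4*I*u - 8*I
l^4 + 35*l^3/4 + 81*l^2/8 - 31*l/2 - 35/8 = (l - 1)*(l + 1/4)*(l + 5/2)*(l + 7)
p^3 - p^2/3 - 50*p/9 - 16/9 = (p - 8/3)*(p + 1/3)*(p + 2)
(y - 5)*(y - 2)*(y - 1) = y^3 - 8*y^2 + 17*y - 10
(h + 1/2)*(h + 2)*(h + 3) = h^3 + 11*h^2/2 + 17*h/2 + 3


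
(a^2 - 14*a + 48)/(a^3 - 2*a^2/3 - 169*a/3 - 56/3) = 3*(a - 6)/(3*a^2 + 22*a + 7)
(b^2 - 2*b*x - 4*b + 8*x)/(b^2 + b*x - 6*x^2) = (b - 4)/(b + 3*x)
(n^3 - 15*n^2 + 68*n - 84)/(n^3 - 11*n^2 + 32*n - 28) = (n - 6)/(n - 2)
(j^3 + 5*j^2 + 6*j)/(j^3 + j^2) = (j^2 + 5*j + 6)/(j*(j + 1))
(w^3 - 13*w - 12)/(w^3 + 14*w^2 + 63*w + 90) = (w^2 - 3*w - 4)/(w^2 + 11*w + 30)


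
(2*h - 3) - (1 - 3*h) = 5*h - 4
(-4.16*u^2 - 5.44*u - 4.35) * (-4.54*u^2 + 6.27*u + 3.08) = 18.8864*u^4 - 1.3856*u^3 - 27.1726*u^2 - 44.0297*u - 13.398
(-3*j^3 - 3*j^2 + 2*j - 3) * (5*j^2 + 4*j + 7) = -15*j^5 - 27*j^4 - 23*j^3 - 28*j^2 + 2*j - 21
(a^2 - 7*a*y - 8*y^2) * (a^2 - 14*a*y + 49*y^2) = a^4 - 21*a^3*y + 139*a^2*y^2 - 231*a*y^3 - 392*y^4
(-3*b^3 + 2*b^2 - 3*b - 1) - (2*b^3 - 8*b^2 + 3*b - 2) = -5*b^3 + 10*b^2 - 6*b + 1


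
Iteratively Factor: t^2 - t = (t)*(t - 1)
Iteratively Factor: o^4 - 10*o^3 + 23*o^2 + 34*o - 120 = (o + 2)*(o^3 - 12*o^2 + 47*o - 60) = (o - 4)*(o + 2)*(o^2 - 8*o + 15) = (o - 5)*(o - 4)*(o + 2)*(o - 3)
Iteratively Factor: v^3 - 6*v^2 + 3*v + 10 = (v - 2)*(v^2 - 4*v - 5) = (v - 5)*(v - 2)*(v + 1)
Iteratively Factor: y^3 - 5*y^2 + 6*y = (y - 2)*(y^2 - 3*y) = (y - 3)*(y - 2)*(y)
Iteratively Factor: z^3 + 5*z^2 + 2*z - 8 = (z + 2)*(z^2 + 3*z - 4) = (z - 1)*(z + 2)*(z + 4)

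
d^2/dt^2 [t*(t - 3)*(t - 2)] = 6*t - 10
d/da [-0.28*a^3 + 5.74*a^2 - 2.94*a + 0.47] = -0.84*a^2 + 11.48*a - 2.94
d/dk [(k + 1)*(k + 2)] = 2*k + 3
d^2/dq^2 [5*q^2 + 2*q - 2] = 10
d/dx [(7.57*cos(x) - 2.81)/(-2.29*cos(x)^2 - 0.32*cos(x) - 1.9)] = (-17.3353*cos(x)^2 + 12.8698*cos(x) + 15.2822)*sin(x)/(5.2441*cos(x)^4 + 1.4656*cos(x)^3 + 8.8044*cos(x)^2 + 1.216*cos(x) + 3.61)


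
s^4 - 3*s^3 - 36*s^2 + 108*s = s*(s - 6)*(s - 3)*(s + 6)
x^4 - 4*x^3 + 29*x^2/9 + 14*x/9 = x*(x - 7/3)*(x - 2)*(x + 1/3)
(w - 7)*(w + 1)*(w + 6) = w^3 - 43*w - 42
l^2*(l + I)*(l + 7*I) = l^4 + 8*I*l^3 - 7*l^2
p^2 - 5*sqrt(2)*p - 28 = (p - 7*sqrt(2))*(p + 2*sqrt(2))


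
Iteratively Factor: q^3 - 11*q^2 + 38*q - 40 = (q - 5)*(q^2 - 6*q + 8) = (q - 5)*(q - 2)*(q - 4)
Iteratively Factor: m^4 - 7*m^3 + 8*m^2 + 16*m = (m + 1)*(m^3 - 8*m^2 + 16*m) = (m - 4)*(m + 1)*(m^2 - 4*m) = m*(m - 4)*(m + 1)*(m - 4)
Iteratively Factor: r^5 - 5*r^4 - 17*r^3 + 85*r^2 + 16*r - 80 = (r + 1)*(r^4 - 6*r^3 - 11*r^2 + 96*r - 80) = (r - 5)*(r + 1)*(r^3 - r^2 - 16*r + 16) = (r - 5)*(r - 1)*(r + 1)*(r^2 - 16) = (r - 5)*(r - 1)*(r + 1)*(r + 4)*(r - 4)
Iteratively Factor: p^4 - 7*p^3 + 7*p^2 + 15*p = (p - 3)*(p^3 - 4*p^2 - 5*p) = p*(p - 3)*(p^2 - 4*p - 5) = p*(p - 3)*(p + 1)*(p - 5)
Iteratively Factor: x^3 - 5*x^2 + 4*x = (x - 1)*(x^2 - 4*x) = (x - 4)*(x - 1)*(x)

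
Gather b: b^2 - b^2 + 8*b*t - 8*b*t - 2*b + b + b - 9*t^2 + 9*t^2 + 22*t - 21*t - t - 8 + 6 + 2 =0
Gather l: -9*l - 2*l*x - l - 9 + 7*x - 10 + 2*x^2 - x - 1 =l*(-2*x - 10) + 2*x^2 + 6*x - 20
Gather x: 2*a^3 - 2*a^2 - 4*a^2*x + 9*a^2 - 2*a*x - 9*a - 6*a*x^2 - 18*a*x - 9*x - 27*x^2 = 2*a^3 + 7*a^2 - 9*a + x^2*(-6*a - 27) + x*(-4*a^2 - 20*a - 9)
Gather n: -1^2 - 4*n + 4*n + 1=0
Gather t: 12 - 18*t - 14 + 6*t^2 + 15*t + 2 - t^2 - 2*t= 5*t^2 - 5*t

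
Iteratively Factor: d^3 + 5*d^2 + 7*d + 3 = (d + 3)*(d^2 + 2*d + 1) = (d + 1)*(d + 3)*(d + 1)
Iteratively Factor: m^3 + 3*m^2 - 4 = (m + 2)*(m^2 + m - 2) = (m + 2)^2*(m - 1)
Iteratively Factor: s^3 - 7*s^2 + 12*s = (s)*(s^2 - 7*s + 12) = s*(s - 4)*(s - 3)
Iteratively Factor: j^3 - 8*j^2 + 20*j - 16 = (j - 2)*(j^2 - 6*j + 8) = (j - 4)*(j - 2)*(j - 2)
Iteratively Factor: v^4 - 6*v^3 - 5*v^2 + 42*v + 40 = (v + 1)*(v^3 - 7*v^2 + 2*v + 40) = (v - 5)*(v + 1)*(v^2 - 2*v - 8) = (v - 5)*(v + 1)*(v + 2)*(v - 4)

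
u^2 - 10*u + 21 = (u - 7)*(u - 3)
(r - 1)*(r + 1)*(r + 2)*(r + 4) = r^4 + 6*r^3 + 7*r^2 - 6*r - 8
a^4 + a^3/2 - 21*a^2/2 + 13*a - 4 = (a - 2)*(a - 1)*(a - 1/2)*(a + 4)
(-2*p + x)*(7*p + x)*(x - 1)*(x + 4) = -14*p^2*x^2 - 42*p^2*x + 56*p^2 + 5*p*x^3 + 15*p*x^2 - 20*p*x + x^4 + 3*x^3 - 4*x^2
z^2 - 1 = (z - 1)*(z + 1)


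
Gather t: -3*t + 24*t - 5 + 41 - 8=21*t + 28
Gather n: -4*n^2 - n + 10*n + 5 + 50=-4*n^2 + 9*n + 55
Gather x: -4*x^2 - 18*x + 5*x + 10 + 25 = -4*x^2 - 13*x + 35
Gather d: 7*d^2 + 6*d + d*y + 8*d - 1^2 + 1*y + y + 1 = 7*d^2 + d*(y + 14) + 2*y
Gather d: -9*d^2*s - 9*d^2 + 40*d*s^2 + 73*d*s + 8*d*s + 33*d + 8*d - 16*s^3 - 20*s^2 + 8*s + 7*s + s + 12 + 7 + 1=d^2*(-9*s - 9) + d*(40*s^2 + 81*s + 41) - 16*s^3 - 20*s^2 + 16*s + 20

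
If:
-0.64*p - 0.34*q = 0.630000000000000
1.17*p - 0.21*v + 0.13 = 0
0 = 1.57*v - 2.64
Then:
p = 0.19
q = -2.21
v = 1.68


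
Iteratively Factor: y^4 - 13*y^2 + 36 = (y + 3)*(y^3 - 3*y^2 - 4*y + 12) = (y - 2)*(y + 3)*(y^2 - y - 6) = (y - 2)*(y + 2)*(y + 3)*(y - 3)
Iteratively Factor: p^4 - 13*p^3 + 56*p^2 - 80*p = (p)*(p^3 - 13*p^2 + 56*p - 80) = p*(p - 5)*(p^2 - 8*p + 16) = p*(p - 5)*(p - 4)*(p - 4)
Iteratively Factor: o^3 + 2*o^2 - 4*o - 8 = (o + 2)*(o^2 - 4) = (o - 2)*(o + 2)*(o + 2)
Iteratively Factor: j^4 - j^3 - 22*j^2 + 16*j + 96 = (j + 4)*(j^3 - 5*j^2 - 2*j + 24) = (j + 2)*(j + 4)*(j^2 - 7*j + 12) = (j - 3)*(j + 2)*(j + 4)*(j - 4)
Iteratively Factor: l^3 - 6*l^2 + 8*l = (l - 2)*(l^2 - 4*l) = l*(l - 2)*(l - 4)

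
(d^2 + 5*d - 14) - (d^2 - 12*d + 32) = 17*d - 46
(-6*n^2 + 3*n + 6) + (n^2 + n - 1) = -5*n^2 + 4*n + 5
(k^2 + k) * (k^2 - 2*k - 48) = k^4 - k^3 - 50*k^2 - 48*k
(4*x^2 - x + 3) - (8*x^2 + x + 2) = -4*x^2 - 2*x + 1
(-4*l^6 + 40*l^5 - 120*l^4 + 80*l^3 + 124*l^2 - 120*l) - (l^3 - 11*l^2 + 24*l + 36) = -4*l^6 + 40*l^5 - 120*l^4 + 79*l^3 + 135*l^2 - 144*l - 36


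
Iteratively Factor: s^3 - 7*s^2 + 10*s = (s)*(s^2 - 7*s + 10) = s*(s - 5)*(s - 2)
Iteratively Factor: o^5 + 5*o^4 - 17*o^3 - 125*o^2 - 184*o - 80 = (o + 4)*(o^4 + o^3 - 21*o^2 - 41*o - 20) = (o - 5)*(o + 4)*(o^3 + 6*o^2 + 9*o + 4) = (o - 5)*(o + 1)*(o + 4)*(o^2 + 5*o + 4) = (o - 5)*(o + 1)^2*(o + 4)*(o + 4)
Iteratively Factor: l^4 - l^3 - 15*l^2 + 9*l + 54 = (l + 2)*(l^3 - 3*l^2 - 9*l + 27) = (l - 3)*(l + 2)*(l^2 - 9) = (l - 3)^2*(l + 2)*(l + 3)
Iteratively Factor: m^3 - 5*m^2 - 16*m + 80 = (m + 4)*(m^2 - 9*m + 20) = (m - 4)*(m + 4)*(m - 5)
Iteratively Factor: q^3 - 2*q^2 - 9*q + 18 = (q - 2)*(q^2 - 9) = (q - 3)*(q - 2)*(q + 3)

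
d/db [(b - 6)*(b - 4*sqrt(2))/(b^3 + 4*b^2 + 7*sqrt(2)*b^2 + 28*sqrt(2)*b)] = (2*b*(b - 3 - 2*sqrt(2))*(b^2 + 4*b + 7*sqrt(2)*b + 28*sqrt(2)) - (b - 6)*(b - 4*sqrt(2))*(3*b^2 + 8*b + 14*sqrt(2)*b + 28*sqrt(2)))/(b^2*(b^2 + 4*b + 7*sqrt(2)*b + 28*sqrt(2))^2)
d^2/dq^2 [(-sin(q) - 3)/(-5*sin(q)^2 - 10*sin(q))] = (-sin(q)^2 - 10*sin(q) - 16 + 6/sin(q) + 36/sin(q)^2 + 24/sin(q)^3)/(5*(sin(q) + 2)^3)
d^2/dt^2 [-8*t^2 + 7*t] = -16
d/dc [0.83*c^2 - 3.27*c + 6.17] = 1.66*c - 3.27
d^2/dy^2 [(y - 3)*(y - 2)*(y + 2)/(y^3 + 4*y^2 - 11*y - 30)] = -14/(y^3 + 15*y^2 + 75*y + 125)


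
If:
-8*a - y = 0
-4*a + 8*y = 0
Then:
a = 0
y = 0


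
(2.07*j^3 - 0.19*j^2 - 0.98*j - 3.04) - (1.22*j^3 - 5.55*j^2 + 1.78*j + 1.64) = 0.85*j^3 + 5.36*j^2 - 2.76*j - 4.68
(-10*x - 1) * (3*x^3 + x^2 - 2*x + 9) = -30*x^4 - 13*x^3 + 19*x^2 - 88*x - 9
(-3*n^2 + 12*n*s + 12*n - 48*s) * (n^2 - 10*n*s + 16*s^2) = -3*n^4 + 42*n^3*s + 12*n^3 - 168*n^2*s^2 - 168*n^2*s + 192*n*s^3 + 672*n*s^2 - 768*s^3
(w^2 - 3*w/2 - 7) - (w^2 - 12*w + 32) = 21*w/2 - 39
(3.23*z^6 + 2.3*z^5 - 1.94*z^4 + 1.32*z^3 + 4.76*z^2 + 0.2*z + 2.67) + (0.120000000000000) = 3.23*z^6 + 2.3*z^5 - 1.94*z^4 + 1.32*z^3 + 4.76*z^2 + 0.2*z + 2.79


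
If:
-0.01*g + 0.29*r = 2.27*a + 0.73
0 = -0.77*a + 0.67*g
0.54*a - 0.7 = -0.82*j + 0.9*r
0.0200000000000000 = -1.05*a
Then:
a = -0.02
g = -0.02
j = 3.46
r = 2.37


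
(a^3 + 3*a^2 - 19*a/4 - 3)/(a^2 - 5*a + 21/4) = (2*a^2 + 9*a + 4)/(2*a - 7)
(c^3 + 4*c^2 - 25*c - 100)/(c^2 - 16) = (c^2 - 25)/(c - 4)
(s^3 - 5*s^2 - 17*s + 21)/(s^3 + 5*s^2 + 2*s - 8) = (s^2 - 4*s - 21)/(s^2 + 6*s + 8)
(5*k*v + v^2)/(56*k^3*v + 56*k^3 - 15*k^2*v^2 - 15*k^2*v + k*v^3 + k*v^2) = v*(5*k + v)/(k*(56*k^2*v + 56*k^2 - 15*k*v^2 - 15*k*v + v^3 + v^2))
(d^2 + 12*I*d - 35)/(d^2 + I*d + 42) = (d + 5*I)/(d - 6*I)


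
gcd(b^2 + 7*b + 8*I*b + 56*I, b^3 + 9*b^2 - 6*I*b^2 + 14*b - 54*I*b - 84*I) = b + 7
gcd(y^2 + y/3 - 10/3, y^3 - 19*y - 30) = y + 2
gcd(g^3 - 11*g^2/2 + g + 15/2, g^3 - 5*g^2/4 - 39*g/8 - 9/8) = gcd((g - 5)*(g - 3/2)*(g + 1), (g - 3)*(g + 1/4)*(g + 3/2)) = 1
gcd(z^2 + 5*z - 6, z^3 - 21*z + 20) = z - 1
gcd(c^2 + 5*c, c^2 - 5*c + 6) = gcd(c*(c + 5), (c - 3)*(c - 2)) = 1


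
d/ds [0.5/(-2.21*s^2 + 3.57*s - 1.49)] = (2.21*s - 1.785)/(2.21*s^2 - 3.57*s + 1.49)^2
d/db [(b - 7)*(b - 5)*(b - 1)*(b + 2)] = 4*b^3 - 33*b^2 + 42*b + 59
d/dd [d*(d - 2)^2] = (d - 2)*(3*d - 2)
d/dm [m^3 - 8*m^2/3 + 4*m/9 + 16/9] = 3*m^2 - 16*m/3 + 4/9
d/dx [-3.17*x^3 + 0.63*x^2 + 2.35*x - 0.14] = -9.51*x^2 + 1.26*x + 2.35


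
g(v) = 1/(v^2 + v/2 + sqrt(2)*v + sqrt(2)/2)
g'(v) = (-2*v - sqrt(2) - 1/2)/(v^2 + v/2 + sqrt(2)*v + sqrt(2)/2)^2 = 2*(-4*v - 2*sqrt(2) - 1)/(2*v^2 + v + 2*sqrt(2)*v + sqrt(2))^2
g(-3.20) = 0.21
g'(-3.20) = 0.19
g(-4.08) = 0.10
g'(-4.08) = 0.07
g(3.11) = 0.06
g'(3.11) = -0.03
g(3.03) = 0.06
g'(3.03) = -0.03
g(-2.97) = 0.26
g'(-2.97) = 0.27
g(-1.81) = 1.93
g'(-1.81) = 6.35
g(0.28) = 0.76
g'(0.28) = -1.42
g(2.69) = 0.08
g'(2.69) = -0.04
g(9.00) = 0.01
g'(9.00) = 0.00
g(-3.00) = 0.25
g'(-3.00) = 0.26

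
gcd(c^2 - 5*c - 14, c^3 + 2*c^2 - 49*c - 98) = c^2 - 5*c - 14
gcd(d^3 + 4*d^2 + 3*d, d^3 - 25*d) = d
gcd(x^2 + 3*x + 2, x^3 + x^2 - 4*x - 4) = x^2 + 3*x + 2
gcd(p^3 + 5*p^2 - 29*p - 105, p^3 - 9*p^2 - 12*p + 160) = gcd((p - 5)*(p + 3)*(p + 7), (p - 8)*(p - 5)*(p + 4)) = p - 5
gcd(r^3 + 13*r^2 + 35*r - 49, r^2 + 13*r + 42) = r + 7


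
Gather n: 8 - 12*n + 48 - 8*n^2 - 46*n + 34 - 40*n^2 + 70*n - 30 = -48*n^2 + 12*n + 60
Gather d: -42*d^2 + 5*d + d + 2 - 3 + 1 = -42*d^2 + 6*d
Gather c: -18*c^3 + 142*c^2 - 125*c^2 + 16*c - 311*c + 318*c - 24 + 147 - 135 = -18*c^3 + 17*c^2 + 23*c - 12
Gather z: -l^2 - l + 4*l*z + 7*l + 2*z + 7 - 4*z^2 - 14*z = -l^2 + 6*l - 4*z^2 + z*(4*l - 12) + 7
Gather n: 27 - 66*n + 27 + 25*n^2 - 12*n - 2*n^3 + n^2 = -2*n^3 + 26*n^2 - 78*n + 54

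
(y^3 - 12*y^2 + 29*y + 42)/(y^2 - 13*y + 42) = y + 1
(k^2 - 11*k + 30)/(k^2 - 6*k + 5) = (k - 6)/(k - 1)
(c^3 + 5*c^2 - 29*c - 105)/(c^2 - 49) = (c^2 - 2*c - 15)/(c - 7)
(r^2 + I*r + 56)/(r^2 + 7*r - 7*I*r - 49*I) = (r + 8*I)/(r + 7)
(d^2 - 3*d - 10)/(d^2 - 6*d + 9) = (d^2 - 3*d - 10)/(d^2 - 6*d + 9)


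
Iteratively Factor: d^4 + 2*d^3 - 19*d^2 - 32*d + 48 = (d + 4)*(d^3 - 2*d^2 - 11*d + 12) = (d - 1)*(d + 4)*(d^2 - d - 12) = (d - 4)*(d - 1)*(d + 4)*(d + 3)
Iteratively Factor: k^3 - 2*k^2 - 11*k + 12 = (k + 3)*(k^2 - 5*k + 4) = (k - 1)*(k + 3)*(k - 4)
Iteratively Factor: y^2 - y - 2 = (y + 1)*(y - 2)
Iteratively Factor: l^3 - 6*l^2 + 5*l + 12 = (l - 4)*(l^2 - 2*l - 3) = (l - 4)*(l + 1)*(l - 3)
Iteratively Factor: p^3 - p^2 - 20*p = (p + 4)*(p^2 - 5*p) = p*(p + 4)*(p - 5)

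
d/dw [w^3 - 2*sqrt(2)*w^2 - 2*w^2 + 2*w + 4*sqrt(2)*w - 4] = 3*w^2 - 4*sqrt(2)*w - 4*w + 2 + 4*sqrt(2)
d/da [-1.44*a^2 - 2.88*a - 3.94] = -2.88*a - 2.88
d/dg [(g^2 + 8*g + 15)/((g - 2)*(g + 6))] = 2*(-2*g^2 - 27*g - 78)/(g^4 + 8*g^3 - 8*g^2 - 96*g + 144)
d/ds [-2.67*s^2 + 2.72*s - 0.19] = 2.72 - 5.34*s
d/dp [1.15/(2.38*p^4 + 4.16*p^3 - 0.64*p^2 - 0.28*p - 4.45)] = (-10.948*p^3 - 14.352*p^2 + 1.472*p + 0.322)/(-2.38*p^4 - 4.16*p^3 + 0.64*p^2 + 0.28*p + 4.45)^2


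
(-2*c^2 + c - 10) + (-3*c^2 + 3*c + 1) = -5*c^2 + 4*c - 9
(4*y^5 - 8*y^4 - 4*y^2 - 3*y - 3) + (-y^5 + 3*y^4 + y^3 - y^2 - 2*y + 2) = 3*y^5 - 5*y^4 + y^3 - 5*y^2 - 5*y - 1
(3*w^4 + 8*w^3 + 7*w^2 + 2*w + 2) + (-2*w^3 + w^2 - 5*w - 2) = 3*w^4 + 6*w^3 + 8*w^2 - 3*w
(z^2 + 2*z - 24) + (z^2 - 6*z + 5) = 2*z^2 - 4*z - 19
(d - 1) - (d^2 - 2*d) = -d^2 + 3*d - 1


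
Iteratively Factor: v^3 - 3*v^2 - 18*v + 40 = (v + 4)*(v^2 - 7*v + 10) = (v - 2)*(v + 4)*(v - 5)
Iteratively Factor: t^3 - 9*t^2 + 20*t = (t)*(t^2 - 9*t + 20) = t*(t - 4)*(t - 5)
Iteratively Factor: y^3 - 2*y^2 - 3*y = (y - 3)*(y^2 + y) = (y - 3)*(y + 1)*(y)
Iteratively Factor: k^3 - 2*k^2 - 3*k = (k - 3)*(k^2 + k) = (k - 3)*(k + 1)*(k)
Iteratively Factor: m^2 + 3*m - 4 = (m + 4)*(m - 1)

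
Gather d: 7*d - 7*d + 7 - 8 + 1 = 0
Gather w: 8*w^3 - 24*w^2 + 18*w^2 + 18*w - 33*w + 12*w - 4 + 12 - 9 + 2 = 8*w^3 - 6*w^2 - 3*w + 1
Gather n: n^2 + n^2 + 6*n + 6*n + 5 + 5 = 2*n^2 + 12*n + 10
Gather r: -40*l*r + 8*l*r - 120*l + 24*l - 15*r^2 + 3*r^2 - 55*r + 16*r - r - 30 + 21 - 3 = -96*l - 12*r^2 + r*(-32*l - 40) - 12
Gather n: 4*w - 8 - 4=4*w - 12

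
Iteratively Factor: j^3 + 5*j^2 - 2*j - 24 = (j + 4)*(j^2 + j - 6) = (j + 3)*(j + 4)*(j - 2)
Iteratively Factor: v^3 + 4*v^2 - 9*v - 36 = (v + 3)*(v^2 + v - 12) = (v - 3)*(v + 3)*(v + 4)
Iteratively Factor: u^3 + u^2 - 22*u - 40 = (u + 2)*(u^2 - u - 20) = (u - 5)*(u + 2)*(u + 4)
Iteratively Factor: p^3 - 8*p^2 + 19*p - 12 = (p - 3)*(p^2 - 5*p + 4) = (p - 3)*(p - 1)*(p - 4)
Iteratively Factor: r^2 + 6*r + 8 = (r + 4)*(r + 2)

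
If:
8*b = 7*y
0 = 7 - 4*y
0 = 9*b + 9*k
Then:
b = 49/32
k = -49/32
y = 7/4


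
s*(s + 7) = s^2 + 7*s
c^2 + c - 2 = (c - 1)*(c + 2)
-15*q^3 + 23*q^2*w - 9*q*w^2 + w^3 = (-5*q + w)*(-3*q + w)*(-q + w)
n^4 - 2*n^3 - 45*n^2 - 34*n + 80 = (n - 8)*(n - 1)*(n + 2)*(n + 5)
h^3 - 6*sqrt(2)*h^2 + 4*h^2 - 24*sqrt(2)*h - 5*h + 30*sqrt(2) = (h - 1)*(h + 5)*(h - 6*sqrt(2))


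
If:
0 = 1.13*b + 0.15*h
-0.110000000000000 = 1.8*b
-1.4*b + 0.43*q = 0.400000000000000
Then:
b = -0.06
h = 0.46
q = 0.73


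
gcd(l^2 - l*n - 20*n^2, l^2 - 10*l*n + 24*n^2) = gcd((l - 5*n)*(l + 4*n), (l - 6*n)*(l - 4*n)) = 1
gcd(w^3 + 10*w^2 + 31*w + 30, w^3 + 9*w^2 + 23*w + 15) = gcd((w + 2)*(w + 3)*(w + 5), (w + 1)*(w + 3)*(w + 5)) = w^2 + 8*w + 15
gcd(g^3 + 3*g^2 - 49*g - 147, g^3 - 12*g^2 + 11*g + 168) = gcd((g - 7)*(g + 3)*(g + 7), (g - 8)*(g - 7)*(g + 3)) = g^2 - 4*g - 21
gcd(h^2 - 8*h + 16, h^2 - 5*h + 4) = h - 4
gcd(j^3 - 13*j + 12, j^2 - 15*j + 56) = 1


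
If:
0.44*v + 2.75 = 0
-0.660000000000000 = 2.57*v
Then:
No Solution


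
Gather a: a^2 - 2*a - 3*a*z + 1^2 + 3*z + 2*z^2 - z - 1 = a^2 + a*(-3*z - 2) + 2*z^2 + 2*z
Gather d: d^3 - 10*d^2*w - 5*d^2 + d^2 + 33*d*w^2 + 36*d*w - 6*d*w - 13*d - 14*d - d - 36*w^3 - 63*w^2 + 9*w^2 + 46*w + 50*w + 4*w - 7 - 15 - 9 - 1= d^3 + d^2*(-10*w - 4) + d*(33*w^2 + 30*w - 28) - 36*w^3 - 54*w^2 + 100*w - 32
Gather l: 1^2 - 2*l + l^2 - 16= l^2 - 2*l - 15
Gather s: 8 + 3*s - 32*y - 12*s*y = s*(3 - 12*y) - 32*y + 8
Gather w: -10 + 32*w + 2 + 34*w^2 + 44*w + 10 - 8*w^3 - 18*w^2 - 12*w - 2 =-8*w^3 + 16*w^2 + 64*w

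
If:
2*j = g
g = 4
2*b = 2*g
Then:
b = 4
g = 4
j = 2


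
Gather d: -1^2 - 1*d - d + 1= -2*d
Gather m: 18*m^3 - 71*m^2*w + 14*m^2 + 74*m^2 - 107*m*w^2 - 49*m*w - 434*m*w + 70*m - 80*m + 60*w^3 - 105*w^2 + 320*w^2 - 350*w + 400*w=18*m^3 + m^2*(88 - 71*w) + m*(-107*w^2 - 483*w - 10) + 60*w^3 + 215*w^2 + 50*w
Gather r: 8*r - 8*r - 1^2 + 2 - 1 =0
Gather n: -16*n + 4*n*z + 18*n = n*(4*z + 2)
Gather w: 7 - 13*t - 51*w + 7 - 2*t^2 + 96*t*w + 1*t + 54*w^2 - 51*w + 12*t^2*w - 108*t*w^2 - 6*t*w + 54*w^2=-2*t^2 - 12*t + w^2*(108 - 108*t) + w*(12*t^2 + 90*t - 102) + 14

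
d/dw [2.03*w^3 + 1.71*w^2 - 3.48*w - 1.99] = 6.09*w^2 + 3.42*w - 3.48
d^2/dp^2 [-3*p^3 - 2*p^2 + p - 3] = -18*p - 4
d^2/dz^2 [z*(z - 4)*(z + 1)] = 6*z - 6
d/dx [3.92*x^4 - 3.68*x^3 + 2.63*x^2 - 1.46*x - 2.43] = 15.68*x^3 - 11.04*x^2 + 5.26*x - 1.46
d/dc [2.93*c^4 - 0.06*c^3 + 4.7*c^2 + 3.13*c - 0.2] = 11.72*c^3 - 0.18*c^2 + 9.4*c + 3.13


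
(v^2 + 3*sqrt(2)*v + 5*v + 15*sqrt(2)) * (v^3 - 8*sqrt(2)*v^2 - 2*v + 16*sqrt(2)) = v^5 - 5*sqrt(2)*v^4 + 5*v^4 - 50*v^3 - 25*sqrt(2)*v^3 - 250*v^2 + 10*sqrt(2)*v^2 + 50*sqrt(2)*v + 96*v + 480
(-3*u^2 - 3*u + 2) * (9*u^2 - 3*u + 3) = -27*u^4 - 18*u^3 + 18*u^2 - 15*u + 6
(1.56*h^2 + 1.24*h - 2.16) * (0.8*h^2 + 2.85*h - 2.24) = 1.248*h^4 + 5.438*h^3 - 1.6884*h^2 - 8.9336*h + 4.8384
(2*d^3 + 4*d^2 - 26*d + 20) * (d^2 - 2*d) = 2*d^5 - 34*d^3 + 72*d^2 - 40*d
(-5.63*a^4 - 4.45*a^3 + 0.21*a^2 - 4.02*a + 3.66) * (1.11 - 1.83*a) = 10.3029*a^5 + 1.8942*a^4 - 5.3238*a^3 + 7.5897*a^2 - 11.16*a + 4.0626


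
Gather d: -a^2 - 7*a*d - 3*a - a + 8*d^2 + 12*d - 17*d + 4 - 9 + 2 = -a^2 - 4*a + 8*d^2 + d*(-7*a - 5) - 3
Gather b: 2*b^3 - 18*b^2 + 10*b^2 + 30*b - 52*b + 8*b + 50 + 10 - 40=2*b^3 - 8*b^2 - 14*b + 20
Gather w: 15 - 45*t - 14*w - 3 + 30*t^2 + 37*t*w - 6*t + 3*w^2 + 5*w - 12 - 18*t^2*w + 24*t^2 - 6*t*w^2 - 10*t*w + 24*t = 54*t^2 - 27*t + w^2*(3 - 6*t) + w*(-18*t^2 + 27*t - 9)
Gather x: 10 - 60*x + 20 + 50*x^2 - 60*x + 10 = 50*x^2 - 120*x + 40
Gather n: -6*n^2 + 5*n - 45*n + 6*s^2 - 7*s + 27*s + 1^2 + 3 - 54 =-6*n^2 - 40*n + 6*s^2 + 20*s - 50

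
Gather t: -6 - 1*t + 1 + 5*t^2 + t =5*t^2 - 5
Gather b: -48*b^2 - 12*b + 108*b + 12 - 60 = -48*b^2 + 96*b - 48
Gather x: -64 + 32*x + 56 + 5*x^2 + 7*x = 5*x^2 + 39*x - 8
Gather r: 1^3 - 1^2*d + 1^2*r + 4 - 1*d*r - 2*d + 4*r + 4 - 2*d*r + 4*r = -3*d + r*(9 - 3*d) + 9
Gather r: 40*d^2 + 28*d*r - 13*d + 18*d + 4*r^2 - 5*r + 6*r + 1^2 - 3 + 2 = 40*d^2 + 5*d + 4*r^2 + r*(28*d + 1)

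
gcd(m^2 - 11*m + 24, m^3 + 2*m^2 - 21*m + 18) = m - 3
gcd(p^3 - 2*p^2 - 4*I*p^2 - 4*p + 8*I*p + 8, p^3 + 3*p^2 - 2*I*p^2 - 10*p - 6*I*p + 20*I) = p^2 + p*(-2 - 2*I) + 4*I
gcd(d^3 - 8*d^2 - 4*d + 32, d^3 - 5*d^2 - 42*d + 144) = d - 8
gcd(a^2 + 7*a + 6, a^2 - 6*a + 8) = 1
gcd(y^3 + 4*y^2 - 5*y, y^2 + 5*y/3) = y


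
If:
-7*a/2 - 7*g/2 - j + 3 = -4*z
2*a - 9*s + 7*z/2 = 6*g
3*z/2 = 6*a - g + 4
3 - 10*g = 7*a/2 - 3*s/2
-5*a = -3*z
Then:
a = -1476/1465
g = 694/1465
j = -2708/1465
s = -5242/4395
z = -492/293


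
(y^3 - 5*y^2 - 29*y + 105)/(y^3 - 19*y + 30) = (y - 7)/(y - 2)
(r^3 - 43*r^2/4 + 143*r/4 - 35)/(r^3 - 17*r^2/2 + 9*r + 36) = (4*r^2 - 27*r + 35)/(2*(2*r^2 - 9*r - 18))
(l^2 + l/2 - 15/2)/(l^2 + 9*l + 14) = (2*l^2 + l - 15)/(2*(l^2 + 9*l + 14))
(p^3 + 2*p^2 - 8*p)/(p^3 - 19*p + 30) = p*(p + 4)/(p^2 + 2*p - 15)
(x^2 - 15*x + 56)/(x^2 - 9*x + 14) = (x - 8)/(x - 2)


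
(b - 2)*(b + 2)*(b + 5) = b^3 + 5*b^2 - 4*b - 20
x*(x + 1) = x^2 + x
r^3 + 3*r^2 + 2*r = r*(r + 1)*(r + 2)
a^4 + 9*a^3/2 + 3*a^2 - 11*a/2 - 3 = (a - 1)*(a + 1/2)*(a + 2)*(a + 3)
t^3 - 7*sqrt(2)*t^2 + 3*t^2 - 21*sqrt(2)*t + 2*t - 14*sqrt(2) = (t + 1)*(t + 2)*(t - 7*sqrt(2))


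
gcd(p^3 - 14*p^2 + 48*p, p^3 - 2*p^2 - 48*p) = p^2 - 8*p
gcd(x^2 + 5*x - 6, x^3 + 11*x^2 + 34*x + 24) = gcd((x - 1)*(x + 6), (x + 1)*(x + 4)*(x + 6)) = x + 6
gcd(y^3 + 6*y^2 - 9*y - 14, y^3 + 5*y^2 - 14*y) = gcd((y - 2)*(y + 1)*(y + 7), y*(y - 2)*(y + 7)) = y^2 + 5*y - 14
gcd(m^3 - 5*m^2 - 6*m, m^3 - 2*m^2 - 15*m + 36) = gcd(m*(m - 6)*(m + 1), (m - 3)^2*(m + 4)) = 1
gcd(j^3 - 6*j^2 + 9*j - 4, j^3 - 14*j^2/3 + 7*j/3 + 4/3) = j^2 - 5*j + 4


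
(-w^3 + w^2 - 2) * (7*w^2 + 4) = -7*w^5 + 7*w^4 - 4*w^3 - 10*w^2 - 8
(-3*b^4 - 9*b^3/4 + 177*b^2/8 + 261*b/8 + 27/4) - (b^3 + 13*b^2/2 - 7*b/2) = -3*b^4 - 13*b^3/4 + 125*b^2/8 + 289*b/8 + 27/4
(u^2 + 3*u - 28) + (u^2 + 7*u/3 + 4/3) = 2*u^2 + 16*u/3 - 80/3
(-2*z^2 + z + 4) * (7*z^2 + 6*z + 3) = -14*z^4 - 5*z^3 + 28*z^2 + 27*z + 12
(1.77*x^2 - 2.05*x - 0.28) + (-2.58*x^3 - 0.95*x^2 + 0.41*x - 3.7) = -2.58*x^3 + 0.82*x^2 - 1.64*x - 3.98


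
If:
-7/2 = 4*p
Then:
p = -7/8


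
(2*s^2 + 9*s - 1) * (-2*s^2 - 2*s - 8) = -4*s^4 - 22*s^3 - 32*s^2 - 70*s + 8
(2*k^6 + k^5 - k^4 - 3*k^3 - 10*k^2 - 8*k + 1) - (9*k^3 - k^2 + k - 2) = 2*k^6 + k^5 - k^4 - 12*k^3 - 9*k^2 - 9*k + 3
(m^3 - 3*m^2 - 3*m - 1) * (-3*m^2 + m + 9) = -3*m^5 + 10*m^4 + 15*m^3 - 27*m^2 - 28*m - 9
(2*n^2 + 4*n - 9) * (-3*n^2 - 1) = -6*n^4 - 12*n^3 + 25*n^2 - 4*n + 9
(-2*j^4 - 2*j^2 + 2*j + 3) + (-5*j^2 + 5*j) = -2*j^4 - 7*j^2 + 7*j + 3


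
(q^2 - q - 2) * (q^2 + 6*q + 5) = q^4 + 5*q^3 - 3*q^2 - 17*q - 10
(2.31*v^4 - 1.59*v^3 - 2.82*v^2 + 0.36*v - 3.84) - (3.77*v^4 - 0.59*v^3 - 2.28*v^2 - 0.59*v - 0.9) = -1.46*v^4 - 1.0*v^3 - 0.54*v^2 + 0.95*v - 2.94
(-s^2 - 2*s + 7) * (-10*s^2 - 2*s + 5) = 10*s^4 + 22*s^3 - 71*s^2 - 24*s + 35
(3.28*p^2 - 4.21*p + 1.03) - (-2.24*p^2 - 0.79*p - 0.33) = 5.52*p^2 - 3.42*p + 1.36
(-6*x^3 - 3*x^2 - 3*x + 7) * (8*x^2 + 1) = -48*x^5 - 24*x^4 - 30*x^3 + 53*x^2 - 3*x + 7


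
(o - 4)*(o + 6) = o^2 + 2*o - 24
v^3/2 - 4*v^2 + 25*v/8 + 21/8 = (v/2 + 1/4)*(v - 7)*(v - 3/2)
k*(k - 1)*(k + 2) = k^3 + k^2 - 2*k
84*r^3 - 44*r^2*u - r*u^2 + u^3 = (-6*r + u)*(-2*r + u)*(7*r + u)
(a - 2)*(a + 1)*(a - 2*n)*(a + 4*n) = a^4 + 2*a^3*n - a^3 - 8*a^2*n^2 - 2*a^2*n - 2*a^2 + 8*a*n^2 - 4*a*n + 16*n^2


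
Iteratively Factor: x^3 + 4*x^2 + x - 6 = (x + 2)*(x^2 + 2*x - 3) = (x - 1)*(x + 2)*(x + 3)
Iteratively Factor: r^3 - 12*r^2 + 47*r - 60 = (r - 4)*(r^2 - 8*r + 15) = (r - 5)*(r - 4)*(r - 3)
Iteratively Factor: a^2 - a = (a)*(a - 1)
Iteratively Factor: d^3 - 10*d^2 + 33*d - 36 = (d - 4)*(d^2 - 6*d + 9) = (d - 4)*(d - 3)*(d - 3)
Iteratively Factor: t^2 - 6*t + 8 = (t - 4)*(t - 2)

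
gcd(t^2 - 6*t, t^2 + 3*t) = t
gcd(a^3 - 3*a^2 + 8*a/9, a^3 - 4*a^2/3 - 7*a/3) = a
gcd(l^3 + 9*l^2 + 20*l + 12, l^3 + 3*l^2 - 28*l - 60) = l^2 + 8*l + 12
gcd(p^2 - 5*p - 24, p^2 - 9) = p + 3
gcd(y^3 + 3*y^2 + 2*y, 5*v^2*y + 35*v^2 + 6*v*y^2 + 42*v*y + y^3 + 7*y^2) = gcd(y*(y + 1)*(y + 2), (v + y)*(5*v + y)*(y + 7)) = 1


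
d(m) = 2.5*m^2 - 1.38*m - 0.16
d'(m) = 5.0*m - 1.38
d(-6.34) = 109.08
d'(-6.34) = -33.08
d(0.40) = -0.31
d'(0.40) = 0.62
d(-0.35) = 0.63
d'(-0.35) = -3.13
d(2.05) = 7.52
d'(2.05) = 8.87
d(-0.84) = 2.76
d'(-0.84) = -5.58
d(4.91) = 53.33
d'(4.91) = 23.17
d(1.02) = 1.03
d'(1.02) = 3.72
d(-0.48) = 1.08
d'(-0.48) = -3.78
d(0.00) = -0.16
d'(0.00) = -1.38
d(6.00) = 81.56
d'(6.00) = 28.62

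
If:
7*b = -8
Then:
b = -8/7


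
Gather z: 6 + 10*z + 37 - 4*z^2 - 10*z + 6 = 49 - 4*z^2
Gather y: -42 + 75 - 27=6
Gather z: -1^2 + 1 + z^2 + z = z^2 + z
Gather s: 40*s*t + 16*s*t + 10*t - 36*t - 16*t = 56*s*t - 42*t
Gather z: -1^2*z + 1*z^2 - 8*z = z^2 - 9*z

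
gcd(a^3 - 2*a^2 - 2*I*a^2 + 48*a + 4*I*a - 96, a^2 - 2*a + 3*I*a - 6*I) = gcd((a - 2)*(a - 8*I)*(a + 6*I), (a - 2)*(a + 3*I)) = a - 2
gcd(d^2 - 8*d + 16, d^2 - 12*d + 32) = d - 4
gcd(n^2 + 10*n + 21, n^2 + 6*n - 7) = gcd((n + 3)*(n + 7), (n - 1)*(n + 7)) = n + 7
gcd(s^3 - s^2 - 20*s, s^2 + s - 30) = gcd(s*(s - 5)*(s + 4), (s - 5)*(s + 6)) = s - 5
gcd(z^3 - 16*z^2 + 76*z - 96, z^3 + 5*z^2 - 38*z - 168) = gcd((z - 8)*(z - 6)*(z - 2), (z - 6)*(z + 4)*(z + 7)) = z - 6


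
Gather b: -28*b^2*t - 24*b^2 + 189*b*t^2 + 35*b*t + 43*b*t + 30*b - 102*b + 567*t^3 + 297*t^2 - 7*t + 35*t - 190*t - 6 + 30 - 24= b^2*(-28*t - 24) + b*(189*t^2 + 78*t - 72) + 567*t^3 + 297*t^2 - 162*t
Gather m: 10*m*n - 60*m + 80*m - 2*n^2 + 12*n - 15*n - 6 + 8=m*(10*n + 20) - 2*n^2 - 3*n + 2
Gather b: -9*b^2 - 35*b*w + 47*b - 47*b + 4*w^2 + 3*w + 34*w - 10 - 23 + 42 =-9*b^2 - 35*b*w + 4*w^2 + 37*w + 9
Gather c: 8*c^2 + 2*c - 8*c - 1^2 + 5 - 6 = 8*c^2 - 6*c - 2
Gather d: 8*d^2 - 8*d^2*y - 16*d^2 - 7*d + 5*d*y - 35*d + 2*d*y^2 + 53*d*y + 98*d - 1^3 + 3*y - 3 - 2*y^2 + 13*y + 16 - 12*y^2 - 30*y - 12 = d^2*(-8*y - 8) + d*(2*y^2 + 58*y + 56) - 14*y^2 - 14*y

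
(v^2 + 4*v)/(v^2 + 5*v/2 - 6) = 2*v/(2*v - 3)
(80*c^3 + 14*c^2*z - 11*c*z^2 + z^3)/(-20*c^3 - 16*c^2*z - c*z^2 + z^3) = (-8*c + z)/(2*c + z)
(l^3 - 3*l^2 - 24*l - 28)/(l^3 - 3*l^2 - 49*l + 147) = (l^2 + 4*l + 4)/(l^2 + 4*l - 21)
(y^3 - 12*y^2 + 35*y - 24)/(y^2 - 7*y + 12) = (y^2 - 9*y + 8)/(y - 4)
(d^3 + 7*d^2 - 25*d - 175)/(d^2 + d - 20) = (d^2 + 2*d - 35)/(d - 4)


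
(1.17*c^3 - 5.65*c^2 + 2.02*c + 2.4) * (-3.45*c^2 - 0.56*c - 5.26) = -4.0365*c^5 + 18.8373*c^4 - 9.9592*c^3 + 20.3078*c^2 - 11.9692*c - 12.624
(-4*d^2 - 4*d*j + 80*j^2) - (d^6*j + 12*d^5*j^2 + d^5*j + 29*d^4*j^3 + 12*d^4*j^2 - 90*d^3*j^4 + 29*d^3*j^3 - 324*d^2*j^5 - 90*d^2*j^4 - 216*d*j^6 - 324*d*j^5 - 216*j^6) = -d^6*j - 12*d^5*j^2 - d^5*j - 29*d^4*j^3 - 12*d^4*j^2 + 90*d^3*j^4 - 29*d^3*j^3 + 324*d^2*j^5 + 90*d^2*j^4 - 4*d^2 + 216*d*j^6 + 324*d*j^5 - 4*d*j + 216*j^6 + 80*j^2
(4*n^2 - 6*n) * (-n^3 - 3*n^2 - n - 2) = -4*n^5 - 6*n^4 + 14*n^3 - 2*n^2 + 12*n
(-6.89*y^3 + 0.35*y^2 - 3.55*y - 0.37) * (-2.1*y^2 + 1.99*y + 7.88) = 14.469*y^5 - 14.4461*y^4 - 46.1417*y^3 - 3.5295*y^2 - 28.7103*y - 2.9156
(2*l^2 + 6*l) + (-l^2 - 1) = l^2 + 6*l - 1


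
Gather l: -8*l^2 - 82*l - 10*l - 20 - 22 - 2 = -8*l^2 - 92*l - 44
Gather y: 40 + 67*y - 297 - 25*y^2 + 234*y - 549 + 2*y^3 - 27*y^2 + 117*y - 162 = 2*y^3 - 52*y^2 + 418*y - 968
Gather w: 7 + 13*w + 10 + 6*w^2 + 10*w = 6*w^2 + 23*w + 17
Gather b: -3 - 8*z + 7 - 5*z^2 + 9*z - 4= -5*z^2 + z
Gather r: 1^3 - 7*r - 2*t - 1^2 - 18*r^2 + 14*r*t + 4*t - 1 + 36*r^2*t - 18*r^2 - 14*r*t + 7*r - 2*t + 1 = r^2*(36*t - 36)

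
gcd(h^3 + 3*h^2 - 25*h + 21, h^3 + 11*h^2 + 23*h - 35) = h^2 + 6*h - 7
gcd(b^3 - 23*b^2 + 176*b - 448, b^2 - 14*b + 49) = b - 7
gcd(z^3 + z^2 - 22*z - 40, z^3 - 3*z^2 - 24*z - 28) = z + 2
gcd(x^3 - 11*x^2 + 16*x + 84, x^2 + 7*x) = 1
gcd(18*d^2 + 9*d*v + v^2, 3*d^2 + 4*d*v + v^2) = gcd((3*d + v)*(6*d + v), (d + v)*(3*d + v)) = 3*d + v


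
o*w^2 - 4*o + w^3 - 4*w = (o + w)*(w - 2)*(w + 2)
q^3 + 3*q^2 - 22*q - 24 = (q - 4)*(q + 1)*(q + 6)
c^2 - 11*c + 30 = (c - 6)*(c - 5)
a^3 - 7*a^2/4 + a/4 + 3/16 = (a - 3/2)*(a - 1/2)*(a + 1/4)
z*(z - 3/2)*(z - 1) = z^3 - 5*z^2/2 + 3*z/2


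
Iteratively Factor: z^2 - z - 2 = (z - 2)*(z + 1)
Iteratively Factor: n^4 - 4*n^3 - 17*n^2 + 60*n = (n + 4)*(n^3 - 8*n^2 + 15*n) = n*(n + 4)*(n^2 - 8*n + 15) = n*(n - 5)*(n + 4)*(n - 3)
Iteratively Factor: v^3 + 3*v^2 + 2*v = (v + 2)*(v^2 + v) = v*(v + 2)*(v + 1)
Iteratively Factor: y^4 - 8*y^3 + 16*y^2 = (y - 4)*(y^3 - 4*y^2) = y*(y - 4)*(y^2 - 4*y) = y*(y - 4)^2*(y)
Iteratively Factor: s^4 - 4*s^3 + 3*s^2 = (s)*(s^3 - 4*s^2 + 3*s) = s*(s - 3)*(s^2 - s) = s*(s - 3)*(s - 1)*(s)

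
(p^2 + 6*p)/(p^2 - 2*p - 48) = p/(p - 8)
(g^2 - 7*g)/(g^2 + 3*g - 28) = g*(g - 7)/(g^2 + 3*g - 28)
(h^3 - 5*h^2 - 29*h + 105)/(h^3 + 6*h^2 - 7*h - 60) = (h - 7)/(h + 4)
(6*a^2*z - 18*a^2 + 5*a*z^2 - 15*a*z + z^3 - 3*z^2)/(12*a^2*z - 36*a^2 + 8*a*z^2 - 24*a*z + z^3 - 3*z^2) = (3*a + z)/(6*a + z)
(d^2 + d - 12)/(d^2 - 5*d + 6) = (d + 4)/(d - 2)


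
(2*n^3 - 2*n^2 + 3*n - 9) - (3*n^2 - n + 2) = 2*n^3 - 5*n^2 + 4*n - 11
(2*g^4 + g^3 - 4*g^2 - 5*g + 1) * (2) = 4*g^4 + 2*g^3 - 8*g^2 - 10*g + 2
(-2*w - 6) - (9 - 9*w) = 7*w - 15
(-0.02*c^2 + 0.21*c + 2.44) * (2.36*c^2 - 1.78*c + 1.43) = -0.0472*c^4 + 0.5312*c^3 + 5.356*c^2 - 4.0429*c + 3.4892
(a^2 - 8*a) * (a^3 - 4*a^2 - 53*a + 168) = a^5 - 12*a^4 - 21*a^3 + 592*a^2 - 1344*a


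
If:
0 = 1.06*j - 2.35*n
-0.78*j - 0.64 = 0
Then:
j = -0.82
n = -0.37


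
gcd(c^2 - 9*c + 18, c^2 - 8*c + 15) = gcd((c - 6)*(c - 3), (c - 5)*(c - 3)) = c - 3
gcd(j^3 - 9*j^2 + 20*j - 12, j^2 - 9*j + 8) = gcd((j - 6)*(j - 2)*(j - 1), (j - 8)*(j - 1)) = j - 1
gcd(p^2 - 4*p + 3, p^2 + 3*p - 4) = p - 1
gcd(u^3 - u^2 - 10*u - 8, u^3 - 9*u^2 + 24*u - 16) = u - 4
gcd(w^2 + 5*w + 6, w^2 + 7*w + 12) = w + 3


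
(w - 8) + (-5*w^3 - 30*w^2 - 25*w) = -5*w^3 - 30*w^2 - 24*w - 8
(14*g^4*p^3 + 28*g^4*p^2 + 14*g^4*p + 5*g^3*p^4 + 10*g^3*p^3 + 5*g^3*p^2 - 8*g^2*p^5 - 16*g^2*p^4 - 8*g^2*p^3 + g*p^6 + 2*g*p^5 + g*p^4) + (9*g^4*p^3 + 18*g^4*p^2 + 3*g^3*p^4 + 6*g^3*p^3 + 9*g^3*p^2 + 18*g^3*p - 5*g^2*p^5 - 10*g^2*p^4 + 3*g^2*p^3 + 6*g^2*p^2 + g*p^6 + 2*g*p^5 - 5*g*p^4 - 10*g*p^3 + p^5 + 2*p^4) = 23*g^4*p^3 + 46*g^4*p^2 + 14*g^4*p + 8*g^3*p^4 + 16*g^3*p^3 + 14*g^3*p^2 + 18*g^3*p - 13*g^2*p^5 - 26*g^2*p^4 - 5*g^2*p^3 + 6*g^2*p^2 + 2*g*p^6 + 4*g*p^5 - 4*g*p^4 - 10*g*p^3 + p^5 + 2*p^4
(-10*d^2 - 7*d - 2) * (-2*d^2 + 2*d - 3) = 20*d^4 - 6*d^3 + 20*d^2 + 17*d + 6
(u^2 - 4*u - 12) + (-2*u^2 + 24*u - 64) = -u^2 + 20*u - 76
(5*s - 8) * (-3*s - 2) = -15*s^2 + 14*s + 16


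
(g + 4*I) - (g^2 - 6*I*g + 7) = -g^2 + g + 6*I*g - 7 + 4*I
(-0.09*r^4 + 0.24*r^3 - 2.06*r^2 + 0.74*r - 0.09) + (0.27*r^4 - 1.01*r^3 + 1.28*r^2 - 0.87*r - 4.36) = 0.18*r^4 - 0.77*r^3 - 0.78*r^2 - 0.13*r - 4.45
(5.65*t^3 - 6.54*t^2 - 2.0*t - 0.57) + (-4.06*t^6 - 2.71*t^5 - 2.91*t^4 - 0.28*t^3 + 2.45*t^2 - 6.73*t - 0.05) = -4.06*t^6 - 2.71*t^5 - 2.91*t^4 + 5.37*t^3 - 4.09*t^2 - 8.73*t - 0.62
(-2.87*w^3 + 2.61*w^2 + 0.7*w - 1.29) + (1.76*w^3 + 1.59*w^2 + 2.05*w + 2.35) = -1.11*w^3 + 4.2*w^2 + 2.75*w + 1.06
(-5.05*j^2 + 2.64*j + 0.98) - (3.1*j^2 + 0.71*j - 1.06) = -8.15*j^2 + 1.93*j + 2.04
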